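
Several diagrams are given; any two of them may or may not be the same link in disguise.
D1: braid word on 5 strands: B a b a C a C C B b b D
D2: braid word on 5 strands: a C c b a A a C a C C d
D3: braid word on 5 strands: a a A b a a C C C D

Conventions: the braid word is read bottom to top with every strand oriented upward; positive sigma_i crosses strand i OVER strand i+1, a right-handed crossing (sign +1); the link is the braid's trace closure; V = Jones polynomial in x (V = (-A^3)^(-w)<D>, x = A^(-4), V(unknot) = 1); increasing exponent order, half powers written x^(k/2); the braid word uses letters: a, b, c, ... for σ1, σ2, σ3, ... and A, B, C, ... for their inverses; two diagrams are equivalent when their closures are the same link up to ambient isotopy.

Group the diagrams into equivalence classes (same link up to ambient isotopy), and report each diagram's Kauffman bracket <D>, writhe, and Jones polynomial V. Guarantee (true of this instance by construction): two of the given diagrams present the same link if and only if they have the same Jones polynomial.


classes: {D1, D2, D3}
V(D1) = -x^-3 + x^-2 - x^-1 + 3 - x + x^2 - x^3  [12 crossings, <D> = -A^-12 + A^-8 - A^-4 + 3 - A^4 + A^8 - A^12, w = 0]
V(D2) = -x^-3 + x^-2 - x^-1 + 3 - x + x^2 - x^3  (w +2, c 12, <D> = -A^-6 + A^-2 - A^2 + 3A^6 - A^10 + A^14 - A^18)
D3 (bracket -A^-12 + A^-8 - A^-4 + 3 - A^4 + A^8 - A^12; 10 crossings at w = 0): V = -x^-3 + x^-2 - x^-1 + 3 - x + x^2 - x^3
note: all 3 diagrams share one V(x), hence one class


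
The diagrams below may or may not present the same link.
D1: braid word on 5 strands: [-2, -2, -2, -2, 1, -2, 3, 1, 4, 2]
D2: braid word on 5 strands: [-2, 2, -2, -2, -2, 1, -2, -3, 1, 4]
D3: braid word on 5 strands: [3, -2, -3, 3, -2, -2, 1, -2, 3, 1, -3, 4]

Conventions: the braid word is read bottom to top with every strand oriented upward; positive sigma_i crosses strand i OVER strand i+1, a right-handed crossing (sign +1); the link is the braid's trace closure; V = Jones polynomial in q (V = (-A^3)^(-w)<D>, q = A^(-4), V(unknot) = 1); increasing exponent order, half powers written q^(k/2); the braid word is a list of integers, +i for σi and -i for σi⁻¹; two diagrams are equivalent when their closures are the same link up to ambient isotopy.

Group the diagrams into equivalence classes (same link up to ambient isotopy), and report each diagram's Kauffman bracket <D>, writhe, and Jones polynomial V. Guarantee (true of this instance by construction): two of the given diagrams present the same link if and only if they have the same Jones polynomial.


classes: {D1, D2, D3}
V(D1) = q^-5 - 2q^-4 + 2q^-3 - 2q^-2 + 2q^-1 - 1 + q  [10 crossings, <D> = A^-4 - 1 + 2A^4 - 2A^8 + 2A^12 - 2A^16 + A^20, w = 0]
V(D2) = q^-5 - 2q^-4 + 2q^-3 - 2q^-2 + 2q^-1 - 1 + q  [10 crossings, <D> = A^-10 - A^-6 + 2A^-2 - 2A^2 + 2A^6 - 2A^10 + A^14, w = -2]
D3 (bracket A^-4 - 1 + 2A^4 - 2A^8 + 2A^12 - 2A^16 + A^20; 12 crossings at w = 0): V = q^-5 - 2q^-4 + 2q^-3 - 2q^-2 + 2q^-1 - 1 + q
note: all 3 diagrams share one V(q), hence one class


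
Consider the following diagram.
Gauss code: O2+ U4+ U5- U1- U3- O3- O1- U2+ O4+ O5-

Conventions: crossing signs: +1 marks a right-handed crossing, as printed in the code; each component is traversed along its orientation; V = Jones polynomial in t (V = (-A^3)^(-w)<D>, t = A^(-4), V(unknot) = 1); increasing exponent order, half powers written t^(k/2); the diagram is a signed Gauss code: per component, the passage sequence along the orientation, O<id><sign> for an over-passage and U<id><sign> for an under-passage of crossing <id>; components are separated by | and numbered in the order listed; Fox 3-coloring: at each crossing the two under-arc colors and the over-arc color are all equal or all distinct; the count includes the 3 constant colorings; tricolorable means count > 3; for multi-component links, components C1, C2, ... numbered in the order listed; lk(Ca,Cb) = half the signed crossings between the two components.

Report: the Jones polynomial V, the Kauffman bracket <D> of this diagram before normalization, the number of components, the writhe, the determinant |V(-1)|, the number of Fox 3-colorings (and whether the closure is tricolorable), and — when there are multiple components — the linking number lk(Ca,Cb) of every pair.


Jones polynomial: V(t) = 1
<D> = -A^-3; writhe -1
components 1, writhe -1 (5 crossings)
3-colorings: 3 of 3^5, det 1 — not tricolorable
note: det 1 = |V(-1)|; not divisible by 3, so not tricolorable


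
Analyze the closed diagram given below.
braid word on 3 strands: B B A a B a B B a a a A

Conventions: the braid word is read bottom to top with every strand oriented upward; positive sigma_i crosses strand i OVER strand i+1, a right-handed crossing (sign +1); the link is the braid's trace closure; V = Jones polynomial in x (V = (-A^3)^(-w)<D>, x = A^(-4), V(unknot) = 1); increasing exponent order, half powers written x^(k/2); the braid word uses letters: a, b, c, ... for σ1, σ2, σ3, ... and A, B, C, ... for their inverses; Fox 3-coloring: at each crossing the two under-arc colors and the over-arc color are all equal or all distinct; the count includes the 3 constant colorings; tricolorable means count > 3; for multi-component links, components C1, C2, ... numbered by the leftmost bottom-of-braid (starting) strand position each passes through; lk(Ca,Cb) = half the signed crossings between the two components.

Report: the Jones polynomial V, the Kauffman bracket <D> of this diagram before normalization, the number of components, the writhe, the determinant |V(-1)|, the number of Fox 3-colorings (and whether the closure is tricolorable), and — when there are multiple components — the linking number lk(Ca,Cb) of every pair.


Jones polynomial: V(x) = -x^-6 + 2x^-5 - 4x^-4 + 5x^-3 - 4x^-2 + 5x^-1 - 3 + 2x - x^2
<D> = -A^-14 + 2A^-10 - 3A^-6 + 5A^-2 - 4A^2 + 5A^6 - 4A^10 + 2A^14 - A^18; writhe -2
components 1, writhe -2 (12 crossings)
3-colorings: 9 of 3^12, det 27 — tricolorable
note: V spans 8 powers of x: at least 8 crossings in any diagram


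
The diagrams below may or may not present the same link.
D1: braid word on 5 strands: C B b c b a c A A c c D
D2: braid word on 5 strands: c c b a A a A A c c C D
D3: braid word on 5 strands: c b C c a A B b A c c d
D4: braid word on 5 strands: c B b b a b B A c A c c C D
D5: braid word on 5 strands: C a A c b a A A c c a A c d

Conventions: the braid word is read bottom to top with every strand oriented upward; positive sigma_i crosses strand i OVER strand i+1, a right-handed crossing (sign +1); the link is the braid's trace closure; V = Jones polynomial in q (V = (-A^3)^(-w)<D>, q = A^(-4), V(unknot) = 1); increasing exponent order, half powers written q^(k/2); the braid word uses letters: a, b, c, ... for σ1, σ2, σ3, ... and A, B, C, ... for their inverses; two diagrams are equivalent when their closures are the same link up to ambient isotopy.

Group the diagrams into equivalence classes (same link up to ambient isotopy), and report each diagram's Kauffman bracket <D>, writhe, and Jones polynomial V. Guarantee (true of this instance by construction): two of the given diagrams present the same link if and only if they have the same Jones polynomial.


classes: {D1, D2, D3, D4, D5}
V(D1) = q + q^3 - q^4  [12 crossings, <D> = -A^-10 + A^-6 + A^2, w = +2]
D2 (bracket -A^-10 + A^-6 + A^2; 12 crossings at w = +2): V = q + q^3 - q^4
D3 (bracket -A^-4 + 1 + A^8; 12 crossings at w = +4): V = q + q^3 - q^4
V(D4) = q + q^3 - q^4  [14 crossings, <D> = -A^-10 + A^-6 + A^2, w = +2]
V(D5) = q + q^3 - q^4  (w +4, c 14, <D> = -A^-4 + 1 + A^8)
note: all 5 diagrams share one V(q), hence one class


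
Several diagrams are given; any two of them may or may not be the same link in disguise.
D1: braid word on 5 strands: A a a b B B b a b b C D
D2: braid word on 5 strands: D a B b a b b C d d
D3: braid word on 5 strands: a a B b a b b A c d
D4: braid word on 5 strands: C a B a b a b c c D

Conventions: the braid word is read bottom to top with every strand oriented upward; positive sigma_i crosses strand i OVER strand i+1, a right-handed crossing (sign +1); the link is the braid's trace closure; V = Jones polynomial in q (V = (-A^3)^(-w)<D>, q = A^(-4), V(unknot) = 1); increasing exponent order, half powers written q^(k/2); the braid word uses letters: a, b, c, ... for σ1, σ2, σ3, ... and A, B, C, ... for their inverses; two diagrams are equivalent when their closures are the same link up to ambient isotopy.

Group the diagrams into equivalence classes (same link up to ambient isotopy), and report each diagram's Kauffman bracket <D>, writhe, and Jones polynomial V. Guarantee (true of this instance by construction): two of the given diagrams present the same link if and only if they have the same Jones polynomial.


equivalence classes: {D1, D2, D3, D4}
D1 (bracket A^-14 + 2A^-6 + A^2; 12 crossings at w = +2): V = q + 2q^3 + q^5
V(D2) = q + 2q^3 + q^5  (w +4, c 10, <D> = A^-8 + 2 + A^8)
V(D3) = q + 2q^3 + q^5  [10 crossings, <D> = A^-2 + 2A^6 + A^14, w = +6]
V(D4) = q + 2q^3 + q^5  [10 crossings, <D> = A^-8 + 2 + A^8, w = +4]
key observation: all 4 diagrams share one V(q), hence one class


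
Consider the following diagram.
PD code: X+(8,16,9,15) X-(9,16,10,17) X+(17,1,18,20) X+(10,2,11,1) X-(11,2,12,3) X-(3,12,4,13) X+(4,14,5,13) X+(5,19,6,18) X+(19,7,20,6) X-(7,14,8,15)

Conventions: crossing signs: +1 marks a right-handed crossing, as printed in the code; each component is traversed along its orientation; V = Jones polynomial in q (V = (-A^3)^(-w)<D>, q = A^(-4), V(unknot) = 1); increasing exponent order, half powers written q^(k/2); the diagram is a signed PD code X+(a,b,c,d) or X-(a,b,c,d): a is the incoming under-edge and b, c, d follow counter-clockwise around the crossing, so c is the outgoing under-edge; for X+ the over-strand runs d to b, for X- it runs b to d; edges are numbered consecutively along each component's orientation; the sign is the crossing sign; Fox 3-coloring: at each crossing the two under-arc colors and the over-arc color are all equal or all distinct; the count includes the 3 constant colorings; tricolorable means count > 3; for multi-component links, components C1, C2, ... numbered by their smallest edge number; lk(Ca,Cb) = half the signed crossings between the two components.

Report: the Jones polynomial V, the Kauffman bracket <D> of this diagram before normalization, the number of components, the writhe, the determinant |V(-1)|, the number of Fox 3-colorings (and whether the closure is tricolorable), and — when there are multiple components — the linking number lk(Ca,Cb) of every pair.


Jones polynomial: V(q) = q + q^3 - q^4
<D> = -A^-10 + A^-6 + A^2; writhe +2
components 1, writhe +2 (10 crossings)
3-colorings: 9 of 3^10, det 3 — tricolorable
note: V spans 3 powers of q: at least 3 crossings in any diagram


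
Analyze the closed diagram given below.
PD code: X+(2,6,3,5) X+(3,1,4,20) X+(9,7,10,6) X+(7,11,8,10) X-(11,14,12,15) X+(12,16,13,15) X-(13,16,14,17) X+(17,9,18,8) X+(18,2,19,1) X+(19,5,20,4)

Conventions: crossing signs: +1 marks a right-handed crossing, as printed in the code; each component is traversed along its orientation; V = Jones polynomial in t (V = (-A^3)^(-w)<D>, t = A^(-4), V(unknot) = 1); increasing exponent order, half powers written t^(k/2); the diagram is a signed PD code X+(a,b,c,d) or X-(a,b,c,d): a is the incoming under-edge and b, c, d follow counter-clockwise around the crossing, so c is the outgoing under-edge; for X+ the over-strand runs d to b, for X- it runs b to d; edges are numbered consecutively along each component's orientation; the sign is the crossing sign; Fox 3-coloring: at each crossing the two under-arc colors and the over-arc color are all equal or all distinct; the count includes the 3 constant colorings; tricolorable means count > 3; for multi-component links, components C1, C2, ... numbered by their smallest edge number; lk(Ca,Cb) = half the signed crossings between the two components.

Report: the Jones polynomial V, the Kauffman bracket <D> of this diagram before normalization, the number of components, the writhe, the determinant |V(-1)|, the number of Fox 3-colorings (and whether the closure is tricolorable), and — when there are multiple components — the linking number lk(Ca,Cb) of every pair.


V = t^2 + 2t^4 - 2t^5 + t^6 - 2t^7 + t^8
<D> = A^-14 - 2A^-10 + A^-6 - 2A^-2 + 2A^2 + A^10 (w = +6)
1 component over 10 crossings, w = +6
27 Fox colorings among 3^10, |V(-1)| = 9: tricolorable
why: V spans 6 powers of t: at least 6 crossings in any diagram


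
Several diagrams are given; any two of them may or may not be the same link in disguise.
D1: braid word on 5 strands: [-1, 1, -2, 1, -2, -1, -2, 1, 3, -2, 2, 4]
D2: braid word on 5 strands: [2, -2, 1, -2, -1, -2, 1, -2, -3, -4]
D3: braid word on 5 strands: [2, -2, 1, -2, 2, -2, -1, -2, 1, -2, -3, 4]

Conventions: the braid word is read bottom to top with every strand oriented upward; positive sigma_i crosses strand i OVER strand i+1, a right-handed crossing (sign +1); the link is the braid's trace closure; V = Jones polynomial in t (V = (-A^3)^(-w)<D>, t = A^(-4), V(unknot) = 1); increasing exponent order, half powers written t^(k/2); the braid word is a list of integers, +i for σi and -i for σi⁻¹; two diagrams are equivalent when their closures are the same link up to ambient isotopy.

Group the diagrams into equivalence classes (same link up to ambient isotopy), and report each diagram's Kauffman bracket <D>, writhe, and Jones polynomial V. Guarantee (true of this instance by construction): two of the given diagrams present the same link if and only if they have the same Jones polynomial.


grouping into links: {D1, D2, D3}
V(D1) = t^-3 + t^-2 + t^-1 + 1  (w 0, c 12, <D> = 1 + A^4 + A^8 + A^12)
V(D2) = t^-3 + t^-2 + t^-1 + 1  (w -4, c 10, <D> = A^-12 + A^-8 + A^-4 + 1)
D3 (bracket A^-6 + A^-2 + A^2 + A^6; 12 crossings at w = -2): V = t^-3 + t^-2 + t^-1 + 1
why: one V(t) for all 3 diagrams — one class (guaranteed)


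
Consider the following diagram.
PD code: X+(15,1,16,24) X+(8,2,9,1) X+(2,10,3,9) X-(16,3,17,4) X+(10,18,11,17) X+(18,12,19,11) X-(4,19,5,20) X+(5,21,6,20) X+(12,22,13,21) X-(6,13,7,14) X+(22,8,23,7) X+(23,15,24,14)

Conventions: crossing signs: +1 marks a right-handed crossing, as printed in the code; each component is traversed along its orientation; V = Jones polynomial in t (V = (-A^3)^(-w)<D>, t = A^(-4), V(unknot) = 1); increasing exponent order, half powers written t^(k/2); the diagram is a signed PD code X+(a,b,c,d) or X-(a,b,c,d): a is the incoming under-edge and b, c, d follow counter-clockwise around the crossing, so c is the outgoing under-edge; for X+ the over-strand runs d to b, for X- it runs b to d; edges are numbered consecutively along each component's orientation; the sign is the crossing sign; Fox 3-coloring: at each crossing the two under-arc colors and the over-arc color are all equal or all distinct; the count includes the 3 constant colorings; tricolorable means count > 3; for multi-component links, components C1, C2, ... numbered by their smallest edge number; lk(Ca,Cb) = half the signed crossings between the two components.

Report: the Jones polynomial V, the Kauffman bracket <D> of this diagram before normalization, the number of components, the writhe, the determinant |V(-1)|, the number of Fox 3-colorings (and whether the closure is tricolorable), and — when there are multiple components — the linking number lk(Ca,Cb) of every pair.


V = 2t^2 - 2t^3 + 4t^4 - 5t^5 + 5t^6 - 5t^7 + 3t^8 - 2t^9 + t^10
<D> = A^-22 - 2A^-18 + 3A^-14 - 5A^-10 + 5A^-6 - 5A^-2 + 4A^2 - 2A^6 + 2A^10 (w = +6)
1 component over 12 crossings, w = +6
3 Fox colorings among 3^12, |V(-1)| = 29: not tricolorable
why: w = +6 (over 12 crossings) is diagram-only; (-A^3)^(-6) removes it from V


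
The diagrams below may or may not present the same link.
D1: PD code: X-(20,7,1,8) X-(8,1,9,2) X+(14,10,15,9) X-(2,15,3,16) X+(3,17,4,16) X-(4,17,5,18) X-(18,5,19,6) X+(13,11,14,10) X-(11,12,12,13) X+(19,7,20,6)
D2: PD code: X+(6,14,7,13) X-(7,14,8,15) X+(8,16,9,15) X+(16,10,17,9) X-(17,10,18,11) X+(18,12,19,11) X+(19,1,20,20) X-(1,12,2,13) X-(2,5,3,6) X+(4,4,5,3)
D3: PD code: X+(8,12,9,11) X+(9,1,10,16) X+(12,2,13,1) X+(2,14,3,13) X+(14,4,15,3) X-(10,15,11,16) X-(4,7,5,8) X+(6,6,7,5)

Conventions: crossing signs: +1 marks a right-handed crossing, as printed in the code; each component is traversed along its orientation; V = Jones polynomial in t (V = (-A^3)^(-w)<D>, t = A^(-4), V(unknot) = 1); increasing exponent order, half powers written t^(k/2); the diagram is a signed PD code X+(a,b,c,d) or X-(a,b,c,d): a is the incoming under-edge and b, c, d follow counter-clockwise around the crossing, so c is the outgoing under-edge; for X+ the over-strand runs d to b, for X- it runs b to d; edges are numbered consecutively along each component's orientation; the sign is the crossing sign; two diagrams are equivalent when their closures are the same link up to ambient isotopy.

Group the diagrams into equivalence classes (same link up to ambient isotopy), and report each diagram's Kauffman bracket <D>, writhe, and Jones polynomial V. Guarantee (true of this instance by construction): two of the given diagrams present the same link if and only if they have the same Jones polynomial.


classes: {D1} | {D2} | {D3}
V(D1) = -t^-4 + t^-3 + t^-1  [10 crossings, <D> = A^-2 + A^6 - A^10, w = -2]
V(D2) = 1  [10 crossings, <D> = A^6, w = +2]
D3 (bracket -A^-4 + 1 + A^8; 8 crossings at w = +4): V = t + t^3 - t^4
note: V(t) takes 3 values over 3 diagrams, fixing the grouping


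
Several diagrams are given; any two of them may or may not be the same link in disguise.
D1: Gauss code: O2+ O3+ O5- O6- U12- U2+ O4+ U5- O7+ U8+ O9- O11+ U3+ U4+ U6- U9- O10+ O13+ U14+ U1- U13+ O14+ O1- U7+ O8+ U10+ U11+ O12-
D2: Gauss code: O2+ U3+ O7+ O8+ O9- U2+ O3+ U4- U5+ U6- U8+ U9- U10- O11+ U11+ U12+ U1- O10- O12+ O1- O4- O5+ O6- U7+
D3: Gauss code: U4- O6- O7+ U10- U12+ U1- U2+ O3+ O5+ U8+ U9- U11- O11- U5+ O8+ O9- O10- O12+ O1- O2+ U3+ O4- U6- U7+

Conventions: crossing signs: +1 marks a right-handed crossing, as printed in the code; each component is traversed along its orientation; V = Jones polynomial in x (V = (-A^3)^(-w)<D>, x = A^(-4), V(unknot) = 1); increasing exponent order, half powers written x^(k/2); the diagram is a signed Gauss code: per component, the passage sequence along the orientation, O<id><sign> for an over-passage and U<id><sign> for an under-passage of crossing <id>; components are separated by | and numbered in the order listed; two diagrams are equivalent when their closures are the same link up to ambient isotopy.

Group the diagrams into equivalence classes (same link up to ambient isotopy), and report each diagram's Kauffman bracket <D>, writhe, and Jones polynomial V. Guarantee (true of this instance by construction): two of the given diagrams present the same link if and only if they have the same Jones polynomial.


grouping into links: {D1} | {D2} | {D3}
V(D1) = x - x^2 + 2x^3 - x^4 + x^5 - x^6  (w +4, c 14, <D> = -A^-12 + A^-8 - A^-4 + 2 - A^4 + A^8)
V(D2) = x + x^3 - x^4  (w +2, c 12, <D> = -A^-10 + A^-6 + A^2)
V(D3) = 1  (w 0, c 12, <D> = 1)
key observation: 3 values of V(x) split the 3 diagrams


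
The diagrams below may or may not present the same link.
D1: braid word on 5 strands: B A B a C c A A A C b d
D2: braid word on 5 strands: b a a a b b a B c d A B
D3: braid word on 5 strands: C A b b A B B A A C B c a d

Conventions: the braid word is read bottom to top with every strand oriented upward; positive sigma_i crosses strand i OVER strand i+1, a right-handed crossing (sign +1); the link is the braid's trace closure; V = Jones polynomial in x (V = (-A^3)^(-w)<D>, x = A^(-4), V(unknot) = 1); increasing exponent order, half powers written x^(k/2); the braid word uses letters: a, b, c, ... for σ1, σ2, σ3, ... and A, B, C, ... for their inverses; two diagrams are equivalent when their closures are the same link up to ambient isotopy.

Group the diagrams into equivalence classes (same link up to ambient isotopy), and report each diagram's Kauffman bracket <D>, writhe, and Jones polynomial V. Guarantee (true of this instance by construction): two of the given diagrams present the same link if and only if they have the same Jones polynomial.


equivalence classes: {D1} | {D2} | {D3}
D1 (bracket A^-8 + 1 - A^4; 12 crossings at w = -4): V = -x^-4 + x^-3 + x^-1
V(D2) = x - x^2 + 2x^3 - x^4 + x^5 - x^6  [12 crossings, <D> = -A^-6 + A^-2 - A^2 + 2A^6 - A^10 + A^14, w = +6]
D3 (bracket A^-8 - A^-4 + 2 - A^4 + A^8 - A^12; 14 crossings at w = -4): V = -x^-6 + x^-5 - x^-4 + 2x^-3 - x^-2 + x^-1
key observation: 3 classes among 3 diagrams; unequal V(x) rules out equality


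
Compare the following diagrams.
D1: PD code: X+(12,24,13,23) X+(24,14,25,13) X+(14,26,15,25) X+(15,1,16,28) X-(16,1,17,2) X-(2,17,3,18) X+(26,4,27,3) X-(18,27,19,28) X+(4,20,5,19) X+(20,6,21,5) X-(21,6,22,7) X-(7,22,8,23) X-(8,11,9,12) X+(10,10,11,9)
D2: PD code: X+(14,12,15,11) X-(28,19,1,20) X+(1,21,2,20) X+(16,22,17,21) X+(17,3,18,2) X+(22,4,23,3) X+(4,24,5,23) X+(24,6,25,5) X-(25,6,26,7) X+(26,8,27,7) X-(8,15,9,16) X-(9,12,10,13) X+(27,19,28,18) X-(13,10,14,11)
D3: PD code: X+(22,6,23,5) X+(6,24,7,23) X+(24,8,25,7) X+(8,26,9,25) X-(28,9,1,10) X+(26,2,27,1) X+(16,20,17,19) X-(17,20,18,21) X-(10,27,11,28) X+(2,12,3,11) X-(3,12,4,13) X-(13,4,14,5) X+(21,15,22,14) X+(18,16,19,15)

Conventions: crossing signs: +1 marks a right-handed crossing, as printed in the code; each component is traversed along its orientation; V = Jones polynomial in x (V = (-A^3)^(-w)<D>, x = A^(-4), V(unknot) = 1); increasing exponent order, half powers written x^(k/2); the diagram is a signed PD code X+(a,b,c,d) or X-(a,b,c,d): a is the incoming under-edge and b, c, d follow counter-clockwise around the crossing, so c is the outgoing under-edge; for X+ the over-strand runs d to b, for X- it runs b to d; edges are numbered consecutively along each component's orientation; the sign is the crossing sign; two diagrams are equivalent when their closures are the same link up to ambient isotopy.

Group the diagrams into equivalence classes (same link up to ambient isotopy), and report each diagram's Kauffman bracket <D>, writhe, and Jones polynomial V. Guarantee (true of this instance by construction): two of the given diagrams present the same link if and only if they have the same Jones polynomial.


equivalence classes: {D1, D3} | {D2}
D1 (bracket A^-14 - 2A^-10 + 2A^-6 - 2A^-2 + 2A^2 - A^6 + A^10; 14 crossings at w = +2): V = x^-1 - 1 + 2x - 2x^2 + 2x^3 - 2x^4 + x^5
D2 (bracket -A^-16 + A^-12 - A^-8 + A^-4 + A^4; 14 crossings at w = +4): V = x^2 + x^4 - x^5 + x^6 - x^7
V(D3) = x^-1 - 1 + 2x - 2x^2 + 2x^3 - 2x^4 + x^5  [14 crossings, <D> = A^-8 - 2A^-4 + 2 - 2A^4 + 2A^8 - A^12 + A^16, w = +4]
key observation: 2 values of V(x) split the 3 diagrams


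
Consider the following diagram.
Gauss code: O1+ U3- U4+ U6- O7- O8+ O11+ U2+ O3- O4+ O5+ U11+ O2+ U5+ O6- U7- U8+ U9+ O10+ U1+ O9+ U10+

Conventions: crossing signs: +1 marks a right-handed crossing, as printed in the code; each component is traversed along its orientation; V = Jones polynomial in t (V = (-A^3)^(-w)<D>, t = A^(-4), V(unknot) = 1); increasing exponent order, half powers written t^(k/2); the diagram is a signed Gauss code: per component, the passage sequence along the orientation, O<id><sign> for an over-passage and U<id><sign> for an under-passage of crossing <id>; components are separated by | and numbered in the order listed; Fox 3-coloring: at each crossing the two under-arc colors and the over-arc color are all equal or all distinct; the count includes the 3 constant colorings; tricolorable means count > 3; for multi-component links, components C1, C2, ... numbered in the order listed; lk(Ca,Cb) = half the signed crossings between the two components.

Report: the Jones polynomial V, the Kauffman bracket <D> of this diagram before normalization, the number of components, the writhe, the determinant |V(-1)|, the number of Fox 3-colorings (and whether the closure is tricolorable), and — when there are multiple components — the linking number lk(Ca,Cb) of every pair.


Jones polynomial: V(t) = t^2 + 2t^4 - 2t^5 + t^6 - 2t^7 + t^8
<D> = -A^-17 + 2A^-13 - A^-9 + 2A^-5 - 2A^-1 - A^7; writhe +5
components 1, writhe +5 (11 crossings)
3-colorings: 27 of 3^11, det 9 — tricolorable
note: |V(-1)| = 9: so tricolorable, since 3 divides 9


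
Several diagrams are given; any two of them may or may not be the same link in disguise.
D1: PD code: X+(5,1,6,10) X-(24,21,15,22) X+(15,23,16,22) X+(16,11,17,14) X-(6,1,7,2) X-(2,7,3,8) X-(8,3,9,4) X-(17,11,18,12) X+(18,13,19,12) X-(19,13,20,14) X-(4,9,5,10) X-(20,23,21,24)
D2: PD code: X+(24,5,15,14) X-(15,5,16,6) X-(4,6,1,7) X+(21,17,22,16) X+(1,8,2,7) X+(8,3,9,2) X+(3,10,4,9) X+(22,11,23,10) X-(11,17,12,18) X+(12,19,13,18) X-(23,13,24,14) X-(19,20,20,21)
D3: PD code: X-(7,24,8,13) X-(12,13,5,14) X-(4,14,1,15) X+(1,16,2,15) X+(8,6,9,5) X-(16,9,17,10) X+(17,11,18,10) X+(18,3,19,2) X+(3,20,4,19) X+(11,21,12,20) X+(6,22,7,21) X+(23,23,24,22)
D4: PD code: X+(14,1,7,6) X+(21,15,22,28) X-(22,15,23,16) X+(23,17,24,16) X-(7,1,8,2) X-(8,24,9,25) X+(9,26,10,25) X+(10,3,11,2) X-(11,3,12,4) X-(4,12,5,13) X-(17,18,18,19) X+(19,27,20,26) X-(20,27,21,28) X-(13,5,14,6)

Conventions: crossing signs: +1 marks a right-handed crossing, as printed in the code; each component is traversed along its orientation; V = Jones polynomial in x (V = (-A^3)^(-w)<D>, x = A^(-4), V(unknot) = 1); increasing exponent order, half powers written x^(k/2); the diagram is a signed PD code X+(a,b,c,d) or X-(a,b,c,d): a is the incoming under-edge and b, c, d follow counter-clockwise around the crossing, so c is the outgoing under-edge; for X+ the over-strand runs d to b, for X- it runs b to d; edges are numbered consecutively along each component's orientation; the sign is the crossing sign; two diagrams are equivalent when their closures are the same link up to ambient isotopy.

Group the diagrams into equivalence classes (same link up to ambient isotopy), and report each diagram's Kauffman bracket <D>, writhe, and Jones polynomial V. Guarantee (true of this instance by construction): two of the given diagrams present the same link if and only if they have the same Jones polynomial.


equivalence classes: {D1} | {D2, D3} | {D4}
D1 (bracket A^-12 + 2A^-8 + 2A^-4 + 1 - A^4 - A^8; 12 crossings at w = -4): V = -x^-5 - x^-4 + x^-3 + 2x^-2 + 2x^-1 + 1
V(D2) = 1 + x + x^2 + x^3  (w +2, c 12, <D> = A^-6 + A^-2 + A^2 + A^6)
V(D3) = 1 + x + x^2 + x^3  [12 crossings, <D> = 1 + A^4 + A^8 + A^12, w = +4]
V(D4) = x^-3 + x^-2 + x^-1 + 1  [14 crossings, <D> = A^-6 + A^-2 + A^2 + A^6, w = -2]
key observation: comparing 4 Jones polynomials yields 3 groups


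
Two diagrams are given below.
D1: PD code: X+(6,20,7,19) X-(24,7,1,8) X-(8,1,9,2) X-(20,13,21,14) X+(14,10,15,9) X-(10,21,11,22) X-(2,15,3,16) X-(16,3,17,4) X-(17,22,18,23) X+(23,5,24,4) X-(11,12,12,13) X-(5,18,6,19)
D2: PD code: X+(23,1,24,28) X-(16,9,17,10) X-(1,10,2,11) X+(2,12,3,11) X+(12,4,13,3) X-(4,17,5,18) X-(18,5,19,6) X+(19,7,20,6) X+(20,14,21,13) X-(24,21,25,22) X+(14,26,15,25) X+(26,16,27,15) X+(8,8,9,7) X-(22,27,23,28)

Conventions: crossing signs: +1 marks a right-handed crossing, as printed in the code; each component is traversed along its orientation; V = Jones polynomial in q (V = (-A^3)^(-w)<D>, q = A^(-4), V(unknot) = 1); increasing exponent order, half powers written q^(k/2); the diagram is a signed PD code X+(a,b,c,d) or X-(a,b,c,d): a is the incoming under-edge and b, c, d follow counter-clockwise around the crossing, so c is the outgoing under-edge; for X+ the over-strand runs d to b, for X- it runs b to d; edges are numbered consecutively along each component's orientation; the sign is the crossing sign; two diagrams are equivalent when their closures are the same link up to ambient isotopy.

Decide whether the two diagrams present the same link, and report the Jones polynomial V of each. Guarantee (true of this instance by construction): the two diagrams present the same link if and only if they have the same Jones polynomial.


equivalent: no
D1 (bracket A^-14 - A^-10 + 2A^-6 - A^-2 + A^2 - A^6; 12 crossings at w = -6): V = -q^-6 + q^-5 - q^-4 + 2q^-3 - q^-2 + q^-1
V(D2) = q^-1 - 1 + 2q - 2q^2 + 2q^3 - 2q^4 + q^5  [14 crossings, <D> = A^-14 - 2A^-10 + 2A^-6 - 2A^-2 + 2A^2 - A^6 + A^10, w = +2]
observation: 2 values of V(q) split the 2 diagrams


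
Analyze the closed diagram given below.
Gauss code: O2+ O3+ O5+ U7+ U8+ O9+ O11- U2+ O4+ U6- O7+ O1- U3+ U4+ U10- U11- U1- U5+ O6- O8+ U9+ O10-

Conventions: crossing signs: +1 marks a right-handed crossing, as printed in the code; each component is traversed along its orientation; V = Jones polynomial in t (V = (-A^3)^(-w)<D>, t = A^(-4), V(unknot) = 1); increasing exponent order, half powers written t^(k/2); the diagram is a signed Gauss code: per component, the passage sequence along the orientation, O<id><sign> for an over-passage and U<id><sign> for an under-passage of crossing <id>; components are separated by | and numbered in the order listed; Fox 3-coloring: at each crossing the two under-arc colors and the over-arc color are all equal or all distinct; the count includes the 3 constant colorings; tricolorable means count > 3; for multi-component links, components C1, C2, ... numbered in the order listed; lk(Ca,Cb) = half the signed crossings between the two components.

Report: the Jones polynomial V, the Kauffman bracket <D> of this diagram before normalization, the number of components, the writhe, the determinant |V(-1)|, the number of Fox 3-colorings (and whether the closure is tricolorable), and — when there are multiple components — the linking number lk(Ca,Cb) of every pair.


V = t - t^2 + 2t^3 - t^4 + t^5 - t^6
<D> = A^-15 - A^-11 + A^-7 - 2A^-3 + A - A^5 (w = +3)
1 component over 11 crossings, w = +3
3 Fox colorings among 3^11, |V(-1)| = 7: not tricolorable
why: w = +3 shifts under R1 moves; the (-A^3)^(-3) factor cancels that in V


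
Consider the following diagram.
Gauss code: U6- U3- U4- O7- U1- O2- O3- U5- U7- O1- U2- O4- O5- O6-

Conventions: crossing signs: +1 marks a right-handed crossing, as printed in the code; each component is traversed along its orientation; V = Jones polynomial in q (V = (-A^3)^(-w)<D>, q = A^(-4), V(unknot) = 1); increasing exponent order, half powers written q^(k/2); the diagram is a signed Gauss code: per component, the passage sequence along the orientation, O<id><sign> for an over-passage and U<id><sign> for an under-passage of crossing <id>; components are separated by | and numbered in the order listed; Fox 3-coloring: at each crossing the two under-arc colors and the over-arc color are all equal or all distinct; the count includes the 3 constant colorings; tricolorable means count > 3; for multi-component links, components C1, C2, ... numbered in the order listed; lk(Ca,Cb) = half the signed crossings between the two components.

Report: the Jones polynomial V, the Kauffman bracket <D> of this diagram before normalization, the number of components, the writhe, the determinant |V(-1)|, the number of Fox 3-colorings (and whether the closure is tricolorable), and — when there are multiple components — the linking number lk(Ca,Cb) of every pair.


V(q) = -q^-7 + q^-6 - q^-5 + q^-4 + q^-2
bracket: -A^-13 - A^-5 + A^-1 - A^3 + A^7, w = -7
1 component, writhe -7, over 7 crossings
det 5, colorings 3 of 3^7 — not tricolorable
observation: V spans 5 powers of q: at least 5 crossings in any diagram


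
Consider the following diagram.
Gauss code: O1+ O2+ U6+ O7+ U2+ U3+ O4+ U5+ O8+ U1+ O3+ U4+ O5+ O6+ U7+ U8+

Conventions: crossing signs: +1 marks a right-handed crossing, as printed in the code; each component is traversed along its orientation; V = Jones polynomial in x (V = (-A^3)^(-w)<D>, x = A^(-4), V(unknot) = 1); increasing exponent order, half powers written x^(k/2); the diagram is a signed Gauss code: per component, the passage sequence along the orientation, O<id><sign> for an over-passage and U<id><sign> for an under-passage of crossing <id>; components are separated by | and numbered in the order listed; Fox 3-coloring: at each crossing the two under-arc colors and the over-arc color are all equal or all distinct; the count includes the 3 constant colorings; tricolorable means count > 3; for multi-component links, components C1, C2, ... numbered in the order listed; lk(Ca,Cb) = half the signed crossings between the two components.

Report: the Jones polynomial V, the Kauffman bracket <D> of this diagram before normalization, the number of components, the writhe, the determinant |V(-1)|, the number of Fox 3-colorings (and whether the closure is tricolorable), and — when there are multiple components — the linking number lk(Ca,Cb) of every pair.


V(x) = x^3 + x^5 - x^8
bracket: -A^-8 + A^4 + A^12, w = +8
1 component, writhe +8, over 8 crossings
det 3, colorings 9 of 3^8 — tricolorable
observation: w = +8 (over 8 crossings) is diagram-only; (-A^3)^(-8) removes it from V


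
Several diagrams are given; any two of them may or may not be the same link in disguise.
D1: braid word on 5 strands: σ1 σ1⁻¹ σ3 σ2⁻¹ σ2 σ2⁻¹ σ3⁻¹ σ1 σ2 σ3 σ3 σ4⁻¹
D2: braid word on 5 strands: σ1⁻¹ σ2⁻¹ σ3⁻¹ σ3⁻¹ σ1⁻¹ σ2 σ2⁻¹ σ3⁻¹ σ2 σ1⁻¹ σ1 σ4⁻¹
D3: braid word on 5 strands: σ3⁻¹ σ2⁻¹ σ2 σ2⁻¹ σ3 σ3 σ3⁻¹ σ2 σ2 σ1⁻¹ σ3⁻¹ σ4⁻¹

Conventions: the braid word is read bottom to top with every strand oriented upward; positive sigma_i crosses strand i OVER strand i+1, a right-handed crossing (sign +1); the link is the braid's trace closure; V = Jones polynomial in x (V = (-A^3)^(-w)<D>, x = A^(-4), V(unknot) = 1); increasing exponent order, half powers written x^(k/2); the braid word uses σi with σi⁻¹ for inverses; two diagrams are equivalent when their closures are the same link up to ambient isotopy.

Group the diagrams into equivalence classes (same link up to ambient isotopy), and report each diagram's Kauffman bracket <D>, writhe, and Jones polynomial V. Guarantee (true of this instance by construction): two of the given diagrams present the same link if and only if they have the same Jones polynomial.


equivalence classes: {D1} | {D2} | {D3}
D1 (bracket -A^-10 + A^-6 + A^2; 12 crossings at w = +2): V = x + x^3 - x^4
V(D2) = -x^-4 + x^-3 + x^-1  [12 crossings, <D> = A^-14 + A^-6 - A^-2, w = -6]
V(D3) = x^-2 - x^-1 + 1 - x + x^2  [12 crossings, <D> = A^-14 - A^-10 + A^-6 - A^-2 + A^2, w = -2]
key observation: 3 classes among 3 diagrams; unequal V(x) rules out equality


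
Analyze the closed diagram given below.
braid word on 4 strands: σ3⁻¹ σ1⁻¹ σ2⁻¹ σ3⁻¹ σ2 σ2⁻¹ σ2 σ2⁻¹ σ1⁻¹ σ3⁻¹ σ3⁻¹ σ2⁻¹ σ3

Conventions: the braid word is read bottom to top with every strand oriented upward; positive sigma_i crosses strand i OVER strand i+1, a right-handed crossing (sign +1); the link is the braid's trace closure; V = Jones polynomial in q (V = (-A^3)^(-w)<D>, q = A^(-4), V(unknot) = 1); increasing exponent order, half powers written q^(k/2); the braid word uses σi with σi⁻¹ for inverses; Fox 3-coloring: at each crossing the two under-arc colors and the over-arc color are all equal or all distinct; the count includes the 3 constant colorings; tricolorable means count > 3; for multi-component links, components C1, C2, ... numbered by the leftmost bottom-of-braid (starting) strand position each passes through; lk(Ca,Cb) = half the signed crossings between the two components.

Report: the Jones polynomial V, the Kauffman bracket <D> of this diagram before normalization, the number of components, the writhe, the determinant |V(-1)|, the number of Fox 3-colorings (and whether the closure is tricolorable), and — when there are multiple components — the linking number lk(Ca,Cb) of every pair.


V(q) = q^-8 - 2q^-7 + q^-6 - 2q^-5 + 2q^-4 + q^-2
bracket: -A^-13 - 2A^-5 + 2A^-1 - A^3 + 2A^7 - A^11, w = -7
1 component, writhe -7, over 13 crossings
det 9, colorings 27 of 3^13 — tricolorable
observation: det 9 = |V(-1)|; divisible by 3, so tricolorable


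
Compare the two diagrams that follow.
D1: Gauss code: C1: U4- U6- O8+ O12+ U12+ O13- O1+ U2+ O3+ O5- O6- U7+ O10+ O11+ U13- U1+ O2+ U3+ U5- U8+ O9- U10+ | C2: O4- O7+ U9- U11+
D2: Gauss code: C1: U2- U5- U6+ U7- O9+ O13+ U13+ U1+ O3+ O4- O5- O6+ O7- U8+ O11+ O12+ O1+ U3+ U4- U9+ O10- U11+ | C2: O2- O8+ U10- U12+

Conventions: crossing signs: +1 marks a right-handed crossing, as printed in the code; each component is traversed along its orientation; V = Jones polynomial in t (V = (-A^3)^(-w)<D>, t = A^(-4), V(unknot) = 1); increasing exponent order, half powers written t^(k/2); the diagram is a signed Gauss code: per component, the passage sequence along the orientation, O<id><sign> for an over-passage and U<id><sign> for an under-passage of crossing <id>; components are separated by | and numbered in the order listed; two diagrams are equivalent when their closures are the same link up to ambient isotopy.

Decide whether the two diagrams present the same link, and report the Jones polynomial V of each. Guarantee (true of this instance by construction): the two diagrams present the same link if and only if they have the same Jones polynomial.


same link: yes
V(D1) = -t^(-3/2) + t^(-1/2) - 2t^(1/2) + t^(3/2) - 2t^(5/2) + t^(7/2)  [13 crossings, <D> = -A^-5 + 2A^-1 - A^3 + 2A^7 - A^11 + A^15, w = +3]
V(D2) = -t^(-3/2) + t^(-1/2) - 2t^(1/2) + t^(3/2) - 2t^(5/2) + t^(7/2)  (w +3, c 13, <D> = -A^-5 + 2A^-1 - A^3 + 2A^7 - A^11 + A^15)
note: from 13 to 13 crossings by R-moves: one link, two diagrams


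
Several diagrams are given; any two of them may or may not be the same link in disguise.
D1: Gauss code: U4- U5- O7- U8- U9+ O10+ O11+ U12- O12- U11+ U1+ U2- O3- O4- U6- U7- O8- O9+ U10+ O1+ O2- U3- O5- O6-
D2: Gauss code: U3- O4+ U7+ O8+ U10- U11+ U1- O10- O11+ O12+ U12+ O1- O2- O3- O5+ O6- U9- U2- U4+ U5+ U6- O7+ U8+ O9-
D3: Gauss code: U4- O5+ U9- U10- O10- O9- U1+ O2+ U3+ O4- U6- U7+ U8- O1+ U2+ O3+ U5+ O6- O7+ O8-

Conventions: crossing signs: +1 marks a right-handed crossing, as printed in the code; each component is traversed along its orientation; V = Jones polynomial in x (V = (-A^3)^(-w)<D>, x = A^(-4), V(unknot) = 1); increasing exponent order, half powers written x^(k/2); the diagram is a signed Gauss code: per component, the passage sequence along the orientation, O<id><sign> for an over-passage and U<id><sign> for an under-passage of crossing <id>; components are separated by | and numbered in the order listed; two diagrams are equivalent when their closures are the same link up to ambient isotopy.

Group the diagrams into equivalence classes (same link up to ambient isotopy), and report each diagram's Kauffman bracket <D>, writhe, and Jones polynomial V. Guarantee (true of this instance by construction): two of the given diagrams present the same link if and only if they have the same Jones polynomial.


classes: {D1} | {D2} | {D3}
V(D1) = -x^-4 + x^-3 + x^-1  [12 crossings, <D> = A^-8 + 1 - A^4, w = -4]
V(D2) = 1  (w 0, c 12, <D> = 1)
V(D3) = x^-1 - 1 + 2x - 2x^2 + 2x^3 - 2x^4 + x^5  (w 0, c 10, <D> = A^-20 - 2A^-16 + 2A^-12 - 2A^-8 + 2A^-4 - 1 + A^4)
insight: V(x) takes 3 values over 3 diagrams, fixing the grouping


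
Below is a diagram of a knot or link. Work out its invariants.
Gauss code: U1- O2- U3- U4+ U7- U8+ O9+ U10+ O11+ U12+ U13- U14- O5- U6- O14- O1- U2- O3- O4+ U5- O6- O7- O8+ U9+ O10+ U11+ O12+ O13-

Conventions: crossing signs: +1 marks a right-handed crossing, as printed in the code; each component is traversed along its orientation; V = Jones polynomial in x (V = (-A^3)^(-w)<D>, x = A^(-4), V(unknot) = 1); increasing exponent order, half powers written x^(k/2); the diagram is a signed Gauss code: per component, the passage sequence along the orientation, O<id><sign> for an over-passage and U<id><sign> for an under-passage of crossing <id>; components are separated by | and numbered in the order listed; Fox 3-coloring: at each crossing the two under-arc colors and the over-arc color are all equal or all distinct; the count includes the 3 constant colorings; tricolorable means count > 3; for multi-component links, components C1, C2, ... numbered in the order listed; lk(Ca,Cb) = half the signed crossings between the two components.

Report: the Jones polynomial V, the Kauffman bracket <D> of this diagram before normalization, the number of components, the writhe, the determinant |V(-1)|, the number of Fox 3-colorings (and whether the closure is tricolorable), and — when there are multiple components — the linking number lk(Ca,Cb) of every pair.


Jones polynomial: V(x) = -x^-5 + x^-4 - x^-3 + 2x^-2 - x^-1 + 2 - x
<D> = -A^-10 + 2A^-6 - A^-2 + 2A^2 - A^6 + A^10 - A^14; writhe -2
components 1, writhe -2 (14 crossings)
3-colorings: 9 of 3^14, det 9 — tricolorable
note: w = -2 shifts under R1 moves; the (-A^3)^(2) factor cancels that in V
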